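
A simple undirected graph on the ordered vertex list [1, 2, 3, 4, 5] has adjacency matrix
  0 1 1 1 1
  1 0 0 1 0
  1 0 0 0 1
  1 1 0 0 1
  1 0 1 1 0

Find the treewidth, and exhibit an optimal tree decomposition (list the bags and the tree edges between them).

The largest bag has 3 vertices, giving width 2; this decomposition certifies tw(G) ≤ 2. Conversely, {1, 3, 5} is a clique of size 3, and the vertices of any clique must share a bag in every tree decomposition; so some bag has ≥ 3 vertices and tw(G) ≥ 2. Therefore the treewidth is 2.

Treewidth 2.
One such decomposition:
Bags: B1 = {1, 3, 5}  B2 = {1, 4, 5}  B3 = {1, 2, 4}
Tree: B1–B2, B2–B3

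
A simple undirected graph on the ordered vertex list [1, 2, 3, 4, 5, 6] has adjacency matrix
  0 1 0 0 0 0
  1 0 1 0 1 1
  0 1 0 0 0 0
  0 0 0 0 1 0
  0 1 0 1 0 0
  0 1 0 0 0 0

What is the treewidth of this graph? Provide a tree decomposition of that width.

The largest bag has 2 vertices, giving width 1; this decomposition certifies tw(G) ≤ 1. Since G has at least one edge (e.g. 5–2), it is not an edgeless graph, so tw(G) ≥ 1. Combining the bounds, tw(G) = 1.

Treewidth 1.
Bags: B1 = {2, 5}  B2 = {1, 2}  B3 = {2, 6}  B4 = {4, 5}  B5 = {2, 3}
Tree: B1–B2, B1–B3, B1–B4, B3–B5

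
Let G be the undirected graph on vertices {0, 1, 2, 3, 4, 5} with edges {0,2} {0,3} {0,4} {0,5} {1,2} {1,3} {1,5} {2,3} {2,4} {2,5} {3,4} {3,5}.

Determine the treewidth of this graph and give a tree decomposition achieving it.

Treewidth 3.
Bags: B1 = {1, 2, 3, 5}  B2 = {0, 2, 3, 5}  B3 = {0, 2, 3, 4}
Tree: B1–B2, B2–B3

The largest bag has 4 vertices, giving width 3; this decomposition certifies tw(G) ≤ 3. On the other hand G contains the 4-clique {0, 2, 3, 4}. A clique must lie in a single bag of any decomposition, so no decomposition can have width below 3. The upper and lower bounds meet at 3, so that is the treewidth.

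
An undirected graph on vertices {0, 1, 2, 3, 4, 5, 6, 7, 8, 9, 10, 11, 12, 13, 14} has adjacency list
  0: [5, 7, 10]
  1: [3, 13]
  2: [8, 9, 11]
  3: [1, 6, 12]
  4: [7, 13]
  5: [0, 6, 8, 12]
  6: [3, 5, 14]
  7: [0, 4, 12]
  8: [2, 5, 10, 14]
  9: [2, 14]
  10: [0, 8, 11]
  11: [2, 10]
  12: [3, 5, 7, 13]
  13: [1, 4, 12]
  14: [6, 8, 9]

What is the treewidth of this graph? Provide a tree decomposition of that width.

The largest bag has 4 vertices, giving width 3; this decomposition certifies tw(G) ≤ 3. For the lower bound: the 4 vertex sets {1,4,13}, {7}, {12}, {0,3,5,6} are disjoint, each induces a connected subgraph, and every pair is joined by at least one edge of G. Contracting each set to a single vertex therefore yields K_{4} as a minor, and since treewidth is minor-monotone, tw(G) ≥ tw(K_{4}) = 3. The upper and lower bounds meet at 3, so that is the treewidth.

Treewidth 3.
One such decomposition:
Bags: B1 = {1, 4, 7, 13}  B2 = {1, 7, 12, 13}  B3 = {1, 3, 7, 12}  B4 = {0, 3, 7, 12}  B5 = {0, 3, 5, 12}  B6 = {0, 3, 5, 6}  B7 = {0, 5, 6, 10}  B8 = {5, 6, 8, 10}  B9 = {6, 8, 10, 14}  B10 = {8, 10, 11, 14}  B11 = {2, 8, 11, 14}  B12 = {2, 9, 11, 14}
Tree: B1–B2, B2–B3, B3–B4, B4–B5, B5–B6, B6–B7, B7–B8, B8–B9, B9–B10, B10–B11, B11–B12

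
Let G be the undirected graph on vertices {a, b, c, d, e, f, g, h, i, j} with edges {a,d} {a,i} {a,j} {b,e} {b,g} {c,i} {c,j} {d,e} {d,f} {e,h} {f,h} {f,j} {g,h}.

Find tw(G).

A width-2 tree decomposition is:
Bags: B1 = {b, g, h}  B2 = {b, e, h}  B3 = {e, f, h}  B4 = {d, e, f}  B5 = {d, f, j}  B6 = {a, d, j}  B7 = {a, c, j}  B8 = {a, c, i}
Tree: B1–B2, B2–B3, B3–B4, B4–B5, B5–B6, B6–B7, B7–B8
Each bag holds 3 vertices, so the decomposition has width 2, which upper-bounds the treewidth. The edges g–b–e–h–g form a cycle, so G is not a tree and its treewidth is at least 2. Combining the bounds, tw(G) = 2.

2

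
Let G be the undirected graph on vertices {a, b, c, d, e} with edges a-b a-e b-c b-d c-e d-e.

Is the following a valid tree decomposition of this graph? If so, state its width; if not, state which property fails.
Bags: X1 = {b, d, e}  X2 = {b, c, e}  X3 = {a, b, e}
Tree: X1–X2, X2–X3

Checking the three conditions: (i) the bags cover all of {a, b, c, d, e}; (ii) for each edge, some bag contains both endpoints; (iii) the bags containing any fixed vertex form a subtree. All hold, so the decomposition is valid with width 3 − 1 = 2.

Yes; width 2.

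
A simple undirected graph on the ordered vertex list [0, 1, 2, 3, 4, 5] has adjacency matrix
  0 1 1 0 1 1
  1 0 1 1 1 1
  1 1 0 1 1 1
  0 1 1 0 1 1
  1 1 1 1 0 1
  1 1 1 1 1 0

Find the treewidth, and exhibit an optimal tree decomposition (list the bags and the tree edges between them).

Treewidth 4.
One optimal decomposition is:
Bags: B1 = {1, 2, 3, 4, 5}  B2 = {0, 1, 2, 4, 5}
Tree: B1–B2

Each bag holds 5 vertices, so the decomposition has width 4, which upper-bounds the treewidth. For the lower bound, the 5 vertices {0, 1, 2, 4, 5} are pairwise adjacent, and any tree decomposition puts a clique entirely inside one bag — forcing width ≥ 4. The upper and lower bounds meet at 4, so that is the treewidth.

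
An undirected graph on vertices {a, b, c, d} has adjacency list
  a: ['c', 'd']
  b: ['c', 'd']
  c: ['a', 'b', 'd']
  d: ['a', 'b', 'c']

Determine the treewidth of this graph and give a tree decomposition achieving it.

Every bag has size at most 3, so the width is 3 − 1 = 2 and tw(G) ≤ 2. On the other hand G contains the 3-clique {a, c, d}. A clique must lie in a single bag of any decomposition, so no decomposition can have width below 2. Combining the bounds, tw(G) = 2.

Treewidth 2.
One optimal decomposition is:
Bags: B1 = {b, c, d}  B2 = {a, c, d}
Tree: B1–B2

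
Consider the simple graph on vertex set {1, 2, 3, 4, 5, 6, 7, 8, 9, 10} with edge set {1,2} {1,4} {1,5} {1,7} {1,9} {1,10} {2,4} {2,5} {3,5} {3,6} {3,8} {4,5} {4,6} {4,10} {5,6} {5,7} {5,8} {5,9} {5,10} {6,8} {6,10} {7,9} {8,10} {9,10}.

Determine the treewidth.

3

A width-3 tree decomposition is:
Bags: B1 = {4, 5, 6, 10}  B2 = {5, 6, 8, 10}  B3 = {1, 4, 5, 10}  B4 = {1, 2, 4, 5}  B5 = {3, 5, 6, 8}  B6 = {1, 5, 9, 10}  B7 = {1, 5, 7, 9}
Tree: B1–B2, B1–B3, B3–B4, B2–B5, B3–B6, B6–B7
Every bag has size at most 4, so the width is 4 − 1 = 3 and tw(G) ≤ 3. Conversely, {5, 6, 8, 10} is a clique of size 4, and the vertices of any clique must share a bag in every tree decomposition; so some bag has ≥ 4 vertices and tw(G) ≥ 3. Therefore the treewidth is 3.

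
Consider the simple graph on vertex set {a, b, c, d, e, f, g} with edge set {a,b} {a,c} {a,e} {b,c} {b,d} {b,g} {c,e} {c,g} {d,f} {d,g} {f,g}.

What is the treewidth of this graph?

2

A width-2 tree decomposition is:
Bags: B1 = {b, d, g}  B2 = {b, c, g}  B3 = {a, b, c}  B4 = {a, c, e}  B5 = {d, f, g}
Tree: B1–B2, B2–B3, B3–B4, B1–B5
Every bag has size at most 3, so the width is 3 − 1 = 2 and tw(G) ≤ 2. For the lower bound, the 3 vertices {d, f, g} are pairwise adjacent, and any tree decomposition puts a clique entirely inside one bag — forcing width ≥ 2. Hence tw(G) = 2 exactly.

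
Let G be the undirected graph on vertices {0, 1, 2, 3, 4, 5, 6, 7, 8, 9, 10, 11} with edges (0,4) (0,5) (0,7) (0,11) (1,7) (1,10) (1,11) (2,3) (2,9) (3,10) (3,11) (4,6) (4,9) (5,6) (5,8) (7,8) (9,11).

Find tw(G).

3

A width-3 tree decomposition is:
Bags: B1 = {1, 2, 3, 10}  B2 = {1, 2, 3, 11}  B3 = {1, 2, 9, 11}  B4 = {1, 7, 9, 11}  B5 = {0, 7, 9, 11}  B6 = {0, 4, 7, 9}  B7 = {0, 4, 7, 8}  B8 = {0, 4, 5, 8}  B9 = {4, 5, 6, 8}
Tree: B1–B2, B2–B3, B3–B4, B4–B5, B5–B6, B6–B7, B7–B8, B8–B9
The largest bag has 4 vertices, giving width 3; this decomposition certifies tw(G) ≤ 3. For the lower bound: the 4 vertex sets {2,3,10}, {1}, {11}, {0,4,7,9} are disjoint, each induces a connected subgraph, and every pair is joined by at least one edge of G. Contracting each set to a single vertex therefore yields K_{4} as a minor, and since treewidth is minor-monotone, tw(G) ≥ tw(K_{4}) = 3. The upper and lower bounds meet at 3, so that is the treewidth.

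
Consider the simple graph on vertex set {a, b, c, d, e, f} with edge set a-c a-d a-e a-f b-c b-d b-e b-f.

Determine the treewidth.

2

A width-2 tree decomposition is:
Bags: B1 = {a, b, c}  B2 = {a, b, f}  B3 = {a, b, d}  B4 = {a, b, e}
Tree: B1–B2, B2–B3, B3–B4
Every bag has size at most 3, so the width is 3 − 1 = 2 and tw(G) ≤ 2. The edges b–c–a–f–b form a cycle, so G is not a tree and its treewidth is at least 2. Combining the bounds, tw(G) = 2.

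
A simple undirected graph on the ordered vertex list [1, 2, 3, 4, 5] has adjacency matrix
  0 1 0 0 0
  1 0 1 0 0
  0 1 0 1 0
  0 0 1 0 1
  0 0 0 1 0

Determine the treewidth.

1

A width-1 tree decomposition is:
Bags: B1 = {1, 2}  B2 = {2, 3}  B3 = {3, 4}  B4 = {4, 5}
Tree: B1–B2, B2–B3, B3–B4
Each bag holds 2 vertices, so the decomposition has width 1, which upper-bounds the treewidth. G has an edge, so its treewidth is at least 1. Combining the bounds, tw(G) = 1.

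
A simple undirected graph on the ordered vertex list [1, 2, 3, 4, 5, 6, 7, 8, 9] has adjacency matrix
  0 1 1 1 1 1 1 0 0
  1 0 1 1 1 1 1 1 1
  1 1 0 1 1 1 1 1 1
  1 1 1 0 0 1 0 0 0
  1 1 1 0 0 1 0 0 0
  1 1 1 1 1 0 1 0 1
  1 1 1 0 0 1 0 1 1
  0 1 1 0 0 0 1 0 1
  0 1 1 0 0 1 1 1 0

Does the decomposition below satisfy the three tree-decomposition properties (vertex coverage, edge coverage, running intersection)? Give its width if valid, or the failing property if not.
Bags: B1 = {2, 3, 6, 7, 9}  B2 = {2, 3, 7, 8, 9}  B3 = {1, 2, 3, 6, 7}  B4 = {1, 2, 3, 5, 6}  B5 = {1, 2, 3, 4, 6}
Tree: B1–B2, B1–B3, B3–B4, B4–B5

Yes; width 4.

Every vertex of G appears in some bag (union = {1, 2, 3, 4, 5, 6, 7, 8, 9}); every edge is covered by a bag; and for each vertex v the set of bags containing v is connected in the bag tree. The decomposition is therefore valid. The largest bag has 5 vertices, so the width is 4.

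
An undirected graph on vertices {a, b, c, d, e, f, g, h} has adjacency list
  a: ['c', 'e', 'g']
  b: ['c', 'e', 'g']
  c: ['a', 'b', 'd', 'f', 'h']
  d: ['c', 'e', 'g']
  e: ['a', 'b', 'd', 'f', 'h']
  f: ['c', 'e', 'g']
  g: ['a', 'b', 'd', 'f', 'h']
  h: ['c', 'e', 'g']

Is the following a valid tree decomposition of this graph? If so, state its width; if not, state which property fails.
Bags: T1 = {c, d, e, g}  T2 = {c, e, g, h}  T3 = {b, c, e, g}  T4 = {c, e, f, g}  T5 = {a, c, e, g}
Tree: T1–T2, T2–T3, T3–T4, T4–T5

Every vertex of G appears in some bag (union = {a, b, c, d, e, f, g, h}); every edge is covered by a bag; and for each vertex v the set of bags containing v is connected in the bag tree. The decomposition is therefore valid. The largest bag has 4 vertices, so the width is 3.

Yes; width 3.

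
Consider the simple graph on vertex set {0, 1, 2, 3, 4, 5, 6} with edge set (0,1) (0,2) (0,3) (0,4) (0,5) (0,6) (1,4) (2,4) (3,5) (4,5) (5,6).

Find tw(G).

A width-2 tree decomposition is:
Bags: B1 = {0, 4, 5}  B2 = {0, 2, 4}  B3 = {0, 3, 5}  B4 = {0, 1, 4}  B5 = {0, 5, 6}
Tree: B1–B2, B1–B3, B1–B4, B3–B5
Each bag holds 3 vertices, so the decomposition has width 2, which upper-bounds the treewidth. On the other hand G contains the 3-clique {0, 3, 5}. A clique must lie in a single bag of any decomposition, so no decomposition can have width below 2. Therefore the treewidth is 2.

2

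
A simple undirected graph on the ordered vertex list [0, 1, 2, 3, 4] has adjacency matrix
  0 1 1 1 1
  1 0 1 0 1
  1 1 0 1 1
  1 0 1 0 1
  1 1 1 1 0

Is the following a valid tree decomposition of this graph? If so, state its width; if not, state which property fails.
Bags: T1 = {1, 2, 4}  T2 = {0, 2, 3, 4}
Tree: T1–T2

A tree decomposition must satisfy three properties: every vertex lies in some bag; for every edge, both endpoints lie together in some bag; and for every vertex, the bags containing it form a connected subtree. Here edge (0,1) lies in no bag, so the decomposition is invalid.

No — edge (0,1) lies in no bag.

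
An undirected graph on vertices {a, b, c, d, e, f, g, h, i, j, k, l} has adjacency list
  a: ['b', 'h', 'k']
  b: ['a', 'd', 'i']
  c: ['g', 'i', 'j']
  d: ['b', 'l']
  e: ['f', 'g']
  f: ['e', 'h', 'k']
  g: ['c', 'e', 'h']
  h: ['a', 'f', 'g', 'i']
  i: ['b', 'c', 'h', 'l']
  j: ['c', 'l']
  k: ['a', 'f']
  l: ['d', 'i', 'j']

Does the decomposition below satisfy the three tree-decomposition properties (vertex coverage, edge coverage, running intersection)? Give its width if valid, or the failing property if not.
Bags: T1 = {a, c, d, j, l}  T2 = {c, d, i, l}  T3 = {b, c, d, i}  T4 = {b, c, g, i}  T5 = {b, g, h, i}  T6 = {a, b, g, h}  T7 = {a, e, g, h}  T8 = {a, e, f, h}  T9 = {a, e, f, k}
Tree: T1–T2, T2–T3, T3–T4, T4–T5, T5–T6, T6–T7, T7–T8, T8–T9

A tree decomposition must satisfy three properties: every vertex lies in some bag; for every edge, both endpoints lie together in some bag; and for every vertex, the bags containing it form a connected subtree. Here bags containing vertex a are not connected in the tree, so the decomposition is invalid.

No — bags containing vertex a are not connected in the tree.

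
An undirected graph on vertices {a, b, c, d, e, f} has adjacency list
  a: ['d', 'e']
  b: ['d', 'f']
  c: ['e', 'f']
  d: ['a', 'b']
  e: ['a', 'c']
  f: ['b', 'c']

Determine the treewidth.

2

A width-2 tree decomposition is:
Bags: B1 = {a, c, e}  B2 = {a, c, f}  B3 = {a, b, f}  B4 = {a, b, d}
Tree: B1–B2, B2–B3, B3–B4
Every bag has size at most 3, so the width is 3 − 1 = 2 and tw(G) ≤ 2. Since a–e–c–f–b–d–a is a cycle in G, G is not acyclic. Forests are exactly the graphs of treewidth ≤ 1, so tw(G) ≥ 2. Hence tw(G) = 2 exactly.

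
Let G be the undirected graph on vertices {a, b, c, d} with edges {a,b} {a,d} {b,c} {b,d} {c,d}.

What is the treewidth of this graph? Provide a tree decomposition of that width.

Every bag has size at most 3, so the width is 3 − 1 = 2 and tw(G) ≤ 2. Conversely, {b, c, d} is a clique of size 3, and the vertices of any clique must share a bag in every tree decomposition; so some bag has ≥ 3 vertices and tw(G) ≥ 2. Hence tw(G) = 2 exactly.

Treewidth 2.
One such decomposition:
Bags: B1 = {b, c, d}  B2 = {a, b, d}
Tree: B1–B2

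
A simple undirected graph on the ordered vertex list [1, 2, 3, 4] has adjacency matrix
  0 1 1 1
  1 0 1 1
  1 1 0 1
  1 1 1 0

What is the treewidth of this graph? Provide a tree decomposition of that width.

Treewidth 3.
Bags: B1 = {1, 2, 3, 4}
Tree: (single bag)

A single bag containing all 4 vertices is trivially a valid decomposition of width 3. For the lower bound, the 4 vertices {1, 2, 3, 4} are pairwise adjacent, and any tree decomposition puts a clique entirely inside one bag — forcing width ≥ 3. Therefore the treewidth is 3.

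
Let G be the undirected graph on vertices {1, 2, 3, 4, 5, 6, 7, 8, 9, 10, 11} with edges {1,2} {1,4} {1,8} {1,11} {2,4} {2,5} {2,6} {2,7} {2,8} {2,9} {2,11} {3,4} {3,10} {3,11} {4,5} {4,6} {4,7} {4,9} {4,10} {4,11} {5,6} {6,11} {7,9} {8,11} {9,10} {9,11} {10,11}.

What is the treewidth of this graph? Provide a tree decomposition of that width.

The largest bag has 4 vertices, giving width 3; this decomposition certifies tw(G) ≤ 3. For the lower bound, the 4 vertices {1, 2, 8, 11} are pairwise adjacent, and any tree decomposition puts a clique entirely inside one bag — forcing width ≥ 3. Hence tw(G) = 3 exactly.

Treewidth 3.
One optimal decomposition is:
Bags: B1 = {2, 4, 9, 11}  B2 = {2, 4, 6, 11}  B3 = {4, 9, 10, 11}  B4 = {1, 2, 4, 11}  B5 = {2, 4, 5, 6}  B6 = {2, 4, 7, 9}  B7 = {3, 4, 10, 11}  B8 = {1, 2, 8, 11}
Tree: B1–B2, B1–B3, B1–B4, B2–B5, B1–B6, B3–B7, B4–B8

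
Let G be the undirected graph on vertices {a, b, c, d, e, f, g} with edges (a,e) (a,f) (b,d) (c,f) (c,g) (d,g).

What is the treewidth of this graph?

A width-1 tree decomposition is:
Bags: B1 = {a, e}  B2 = {a, f}  B3 = {c, f}  B4 = {c, g}  B5 = {d, g}  B6 = {b, d}
Tree: B1–B2, B2–B3, B3–B4, B4–B5, B5–B6
Every bag has size at most 2, so the width is 2 − 1 = 1 and tw(G) ≤ 1. Any graph with an edge has treewidth ≥ 1, and G has the edge e–a. Therefore the treewidth is 1.

1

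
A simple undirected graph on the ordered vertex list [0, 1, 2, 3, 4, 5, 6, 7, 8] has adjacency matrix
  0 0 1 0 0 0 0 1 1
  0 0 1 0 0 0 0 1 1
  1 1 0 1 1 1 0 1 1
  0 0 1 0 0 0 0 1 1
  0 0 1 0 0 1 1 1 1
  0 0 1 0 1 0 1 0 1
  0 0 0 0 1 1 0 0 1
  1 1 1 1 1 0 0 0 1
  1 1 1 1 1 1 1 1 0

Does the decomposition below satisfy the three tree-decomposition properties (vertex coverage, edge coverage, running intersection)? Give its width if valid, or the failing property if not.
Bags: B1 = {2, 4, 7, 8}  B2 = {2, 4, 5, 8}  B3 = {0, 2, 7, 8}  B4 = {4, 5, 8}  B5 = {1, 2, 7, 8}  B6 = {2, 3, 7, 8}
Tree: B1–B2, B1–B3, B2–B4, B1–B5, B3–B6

A tree decomposition must satisfy three properties: every vertex lies in some bag; for every edge, both endpoints lie together in some bag; and for every vertex, the bags containing it form a connected subtree. Here vertex 6 appears in no bag, so the decomposition is invalid.

No — vertex 6 appears in no bag.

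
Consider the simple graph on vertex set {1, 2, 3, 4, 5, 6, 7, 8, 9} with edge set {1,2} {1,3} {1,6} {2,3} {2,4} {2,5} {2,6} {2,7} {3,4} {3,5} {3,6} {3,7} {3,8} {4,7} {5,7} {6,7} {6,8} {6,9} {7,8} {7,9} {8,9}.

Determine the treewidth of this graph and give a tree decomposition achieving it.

Treewidth 3.
One such decomposition:
Bags: B1 = {2, 3, 6, 7}  B2 = {3, 6, 7, 8}  B3 = {1, 2, 3, 6}  B4 = {6, 7, 8, 9}  B5 = {2, 3, 4, 7}  B6 = {2, 3, 5, 7}
Tree: B1–B2, B1–B3, B2–B4, B1–B5, B5–B6

Every bag has size at most 4, so the width is 4 − 1 = 3 and tw(G) ≤ 3. Conversely, {6, 7, 8, 9} is a clique of size 4, and the vertices of any clique must share a bag in every tree decomposition; so some bag has ≥ 4 vertices and tw(G) ≥ 3. Hence tw(G) = 3 exactly.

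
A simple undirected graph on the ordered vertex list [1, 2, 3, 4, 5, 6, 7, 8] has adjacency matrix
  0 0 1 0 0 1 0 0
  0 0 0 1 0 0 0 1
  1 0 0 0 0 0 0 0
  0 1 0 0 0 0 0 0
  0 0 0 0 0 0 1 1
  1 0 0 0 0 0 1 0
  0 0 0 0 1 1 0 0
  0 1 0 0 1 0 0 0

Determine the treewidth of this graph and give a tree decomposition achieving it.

Treewidth 1.
One optimal decomposition is:
Bags: B1 = {1, 3}  B2 = {1, 6}  B3 = {6, 7}  B4 = {5, 7}  B5 = {5, 8}  B6 = {2, 8}  B7 = {2, 4}
Tree: B1–B2, B2–B3, B3–B4, B4–B5, B5–B6, B6–B7

Each bag holds 2 vertices, so the decomposition has width 1, which upper-bounds the treewidth. Since G has at least one edge (e.g. 3–1), it is not an edgeless graph, so tw(G) ≥ 1. Hence tw(G) = 1 exactly.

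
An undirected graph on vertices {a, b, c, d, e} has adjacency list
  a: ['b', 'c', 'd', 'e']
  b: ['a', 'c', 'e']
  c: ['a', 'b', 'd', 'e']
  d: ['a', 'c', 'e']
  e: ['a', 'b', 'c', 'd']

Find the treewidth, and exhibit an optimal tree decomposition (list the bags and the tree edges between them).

Every bag has size at most 4, so the width is 4 − 1 = 3 and tw(G) ≤ 3. Conversely, {a, c, d, e} is a clique of size 4, and the vertices of any clique must share a bag in every tree decomposition; so some bag has ≥ 4 vertices and tw(G) ≥ 3. Therefore the treewidth is 3.

Treewidth 3.
One such decomposition:
Bags: B1 = {a, b, c, e}  B2 = {a, c, d, e}
Tree: B1–B2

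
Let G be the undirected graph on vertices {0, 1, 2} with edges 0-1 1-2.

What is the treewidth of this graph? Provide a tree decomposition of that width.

Treewidth 1.
One such decomposition:
Bags: B1 = {1, 2}  B2 = {0, 1}
Tree: B1–B2

Every bag has size at most 2, so the width is 2 − 1 = 1 and tw(G) ≤ 1. G has an edge, so its treewidth is at least 1. Combining the bounds, tw(G) = 1.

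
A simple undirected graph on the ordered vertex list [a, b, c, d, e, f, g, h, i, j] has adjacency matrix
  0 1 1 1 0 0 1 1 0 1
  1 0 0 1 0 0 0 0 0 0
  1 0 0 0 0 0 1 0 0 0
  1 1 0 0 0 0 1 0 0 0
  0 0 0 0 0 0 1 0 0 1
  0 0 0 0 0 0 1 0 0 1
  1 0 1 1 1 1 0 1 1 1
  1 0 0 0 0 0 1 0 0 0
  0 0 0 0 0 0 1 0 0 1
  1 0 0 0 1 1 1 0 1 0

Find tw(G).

2

A width-2 tree decomposition is:
Bags: B1 = {g, i, j}  B2 = {a, g, j}  B3 = {f, g, j}  B4 = {a, d, g}  B5 = {a, b, d}  B6 = {a, g, h}  B7 = {a, c, g}  B8 = {e, g, j}
Tree: B1–B2, B2–B3, B2–B4, B4–B5, B2–B6, B6–B7, B2–B8
Every bag has size at most 3, so the width is 3 − 1 = 2 and tw(G) ≤ 2. On the other hand G contains the 3-clique {a, d, g}. A clique must lie in a single bag of any decomposition, so no decomposition can have width below 2. Hence tw(G) = 2 exactly.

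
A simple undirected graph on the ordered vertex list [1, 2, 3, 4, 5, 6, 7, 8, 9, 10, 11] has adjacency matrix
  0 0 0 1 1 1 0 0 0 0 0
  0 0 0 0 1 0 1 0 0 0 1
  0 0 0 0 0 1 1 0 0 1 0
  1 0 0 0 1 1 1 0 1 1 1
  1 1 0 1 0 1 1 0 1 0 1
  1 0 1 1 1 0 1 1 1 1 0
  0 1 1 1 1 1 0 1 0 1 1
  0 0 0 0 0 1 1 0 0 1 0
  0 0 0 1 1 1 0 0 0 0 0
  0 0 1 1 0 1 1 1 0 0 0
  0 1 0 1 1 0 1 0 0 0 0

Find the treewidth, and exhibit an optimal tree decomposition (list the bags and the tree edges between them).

Treewidth 3.
One such decomposition:
Bags: B1 = {3, 6, 7, 10}  B2 = {4, 6, 7, 10}  B3 = {4, 5, 6, 7}  B4 = {4, 5, 7, 11}  B5 = {6, 7, 8, 10}  B6 = {1, 4, 5, 6}  B7 = {2, 5, 7, 11}  B8 = {4, 5, 6, 9}
Tree: B1–B2, B2–B3, B3–B4, B1–B5, B3–B6, B4–B7, B6–B8

Every bag has size at most 4, so the width is 4 − 1 = 3 and tw(G) ≤ 3. For the lower bound, the 4 vertices {2, 5, 7, 11} are pairwise adjacent, and any tree decomposition puts a clique entirely inside one bag — forcing width ≥ 3. Hence tw(G) = 3 exactly.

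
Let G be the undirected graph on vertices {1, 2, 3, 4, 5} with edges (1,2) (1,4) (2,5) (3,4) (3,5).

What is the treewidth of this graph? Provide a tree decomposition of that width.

Treewidth 2.
One optimal decomposition is:
Bags: B1 = {3, 4, 5}  B2 = {2, 4, 5}  B3 = {1, 2, 4}
Tree: B1–B2, B2–B3

The largest bag has 3 vertices, giving width 2; this decomposition certifies tw(G) ≤ 2. The edges 4–3–5–2–1–4 form a cycle, so G is not a tree and its treewidth is at least 2. Therefore the treewidth is 2.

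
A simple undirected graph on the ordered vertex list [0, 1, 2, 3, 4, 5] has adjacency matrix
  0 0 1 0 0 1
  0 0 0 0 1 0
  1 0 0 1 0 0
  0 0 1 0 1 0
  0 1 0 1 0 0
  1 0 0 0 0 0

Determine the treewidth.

A width-1 tree decomposition is:
Bags: B1 = {0, 5}  B2 = {0, 2}  B3 = {2, 3}  B4 = {3, 4}  B5 = {1, 4}
Tree: B1–B2, B2–B3, B3–B4, B4–B5
The largest bag has 2 vertices, giving width 1; this decomposition certifies tw(G) ≤ 1. Any graph with an edge has treewidth ≥ 1, and G has the edge 5–0. Therefore the treewidth is 1.

1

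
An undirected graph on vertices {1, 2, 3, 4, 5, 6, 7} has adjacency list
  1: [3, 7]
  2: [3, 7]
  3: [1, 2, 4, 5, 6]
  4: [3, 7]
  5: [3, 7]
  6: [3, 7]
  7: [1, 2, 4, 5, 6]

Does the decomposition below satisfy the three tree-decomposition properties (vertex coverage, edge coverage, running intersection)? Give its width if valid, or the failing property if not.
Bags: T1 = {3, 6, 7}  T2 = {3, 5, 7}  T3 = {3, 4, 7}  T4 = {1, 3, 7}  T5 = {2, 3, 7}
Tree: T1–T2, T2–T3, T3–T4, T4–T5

Vertex coverage: the bags together contain {1, 2, 3, 4, 5, 6, 7}, the full vertex set. Edge coverage: each edge of G has both endpoints in at least one bag. Running intersection: for every vertex, the bags containing it form a connected subtree. All three properties hold, so this is a valid tree decomposition of width max|bag| − 1 = 2, and hence tw(G) ≤ 2.

Yes; width 2.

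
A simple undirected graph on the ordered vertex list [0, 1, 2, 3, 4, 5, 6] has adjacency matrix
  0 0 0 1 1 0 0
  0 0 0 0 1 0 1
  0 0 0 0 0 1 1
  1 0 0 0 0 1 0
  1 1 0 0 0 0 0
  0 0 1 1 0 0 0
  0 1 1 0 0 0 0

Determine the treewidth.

A width-2 tree decomposition is:
Bags: B1 = {1, 2, 6}  B2 = {1, 2, 5}  B3 = {1, 3, 5}  B4 = {0, 1, 3}  B5 = {0, 1, 4}
Tree: B1–B2, B2–B3, B3–B4, B4–B5
Each bag holds 3 vertices, so the decomposition has width 2, which upper-bounds the treewidth. For the lower bound, G contains the cycle 1–6–2–5–3–0–4–1, so G is not a forest; only forests have treewidth ≤ 1, hence tw(G) ≥ 2. Therefore the treewidth is 2.

2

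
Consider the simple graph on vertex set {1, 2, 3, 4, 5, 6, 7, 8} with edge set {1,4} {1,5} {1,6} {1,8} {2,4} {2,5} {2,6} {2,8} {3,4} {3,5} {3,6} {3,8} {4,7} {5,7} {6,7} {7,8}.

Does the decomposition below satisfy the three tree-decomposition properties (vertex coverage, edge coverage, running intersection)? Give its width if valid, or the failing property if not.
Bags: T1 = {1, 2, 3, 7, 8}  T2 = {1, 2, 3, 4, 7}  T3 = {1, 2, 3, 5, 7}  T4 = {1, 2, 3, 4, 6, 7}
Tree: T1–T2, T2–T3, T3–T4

No — bags containing vertex 4 are not connected in the tree.

A tree decomposition must satisfy three properties: every vertex lies in some bag; for every edge, both endpoints lie together in some bag; and for every vertex, the bags containing it form a connected subtree. Here bags containing vertex 4 are not connected in the tree, so the decomposition is invalid.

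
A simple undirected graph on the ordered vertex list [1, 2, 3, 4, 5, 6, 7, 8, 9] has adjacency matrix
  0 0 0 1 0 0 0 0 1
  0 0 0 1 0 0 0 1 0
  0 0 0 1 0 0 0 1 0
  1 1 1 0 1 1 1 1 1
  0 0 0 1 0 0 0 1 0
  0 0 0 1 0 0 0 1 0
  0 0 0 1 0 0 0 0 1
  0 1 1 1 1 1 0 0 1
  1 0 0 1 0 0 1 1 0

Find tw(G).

A width-2 tree decomposition is:
Bags: B1 = {1, 4, 9}  B2 = {4, 8, 9}  B3 = {4, 7, 9}  B4 = {4, 5, 8}  B5 = {4, 6, 8}  B6 = {2, 4, 8}  B7 = {3, 4, 8}
Tree: B1–B2, B2–B3, B2–B4, B4–B5, B2–B6, B2–B7
Every bag has size at most 3, so the width is 3 − 1 = 2 and tw(G) ≤ 2. Conversely, {2, 4, 8} is a clique of size 3, and the vertices of any clique must share a bag in every tree decomposition; so some bag has ≥ 3 vertices and tw(G) ≥ 2. The upper and lower bounds meet at 2, so that is the treewidth.

2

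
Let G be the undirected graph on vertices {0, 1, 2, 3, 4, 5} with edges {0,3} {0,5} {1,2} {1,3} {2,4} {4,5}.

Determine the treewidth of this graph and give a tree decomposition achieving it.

Treewidth 2.
One such decomposition:
Bags: B1 = {0, 1, 3}  B2 = {0, 1, 2}  B3 = {0, 2, 4}  B4 = {0, 4, 5}
Tree: B1–B2, B2–B3, B3–B4

Each bag holds 3 vertices, so the decomposition has width 2, which upper-bounds the treewidth. Since 0–3–1–2–4–5–0 is a cycle in G, G is not acyclic. Forests are exactly the graphs of treewidth ≤ 1, so tw(G) ≥ 2. The upper and lower bounds meet at 2, so that is the treewidth.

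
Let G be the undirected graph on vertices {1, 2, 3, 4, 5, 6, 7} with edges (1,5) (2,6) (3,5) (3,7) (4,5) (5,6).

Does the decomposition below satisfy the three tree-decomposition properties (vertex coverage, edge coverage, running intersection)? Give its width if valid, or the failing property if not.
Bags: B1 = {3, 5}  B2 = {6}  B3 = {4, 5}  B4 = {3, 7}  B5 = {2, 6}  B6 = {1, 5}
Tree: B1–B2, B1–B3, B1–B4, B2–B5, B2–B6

No — edge (5,6) lies in no bag.

A tree decomposition must satisfy three properties: every vertex lies in some bag; for every edge, both endpoints lie together in some bag; and for every vertex, the bags containing it form a connected subtree. Here edge (5,6) lies in no bag, so the decomposition is invalid.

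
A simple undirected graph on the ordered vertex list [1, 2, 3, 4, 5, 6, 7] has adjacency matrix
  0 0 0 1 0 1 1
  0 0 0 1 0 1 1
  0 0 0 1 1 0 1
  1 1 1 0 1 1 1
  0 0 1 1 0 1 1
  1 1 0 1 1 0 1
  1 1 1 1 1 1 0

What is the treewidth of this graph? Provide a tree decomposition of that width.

Treewidth 3.
One such decomposition:
Bags: B1 = {1, 4, 6, 7}  B2 = {4, 5, 6, 7}  B3 = {2, 4, 6, 7}  B4 = {3, 4, 5, 7}
Tree: B1–B2, B1–B3, B2–B4

Each bag holds 4 vertices, so the decomposition has width 3, which upper-bounds the treewidth. Conversely, {3, 4, 5, 7} is a clique of size 4, and the vertices of any clique must share a bag in every tree decomposition; so some bag has ≥ 4 vertices and tw(G) ≥ 3. Hence tw(G) = 3 exactly.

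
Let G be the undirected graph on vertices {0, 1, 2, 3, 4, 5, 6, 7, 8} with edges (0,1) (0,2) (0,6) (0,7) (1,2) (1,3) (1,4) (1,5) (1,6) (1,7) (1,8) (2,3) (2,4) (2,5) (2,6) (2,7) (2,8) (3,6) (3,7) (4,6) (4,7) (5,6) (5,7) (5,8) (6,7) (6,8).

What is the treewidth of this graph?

4

A width-4 tree decomposition is:
Bags: B1 = {1, 2, 5, 6, 7}  B2 = {0, 1, 2, 6, 7}  B3 = {1, 2, 4, 6, 7}  B4 = {1, 2, 3, 6, 7}  B5 = {1, 2, 5, 6, 8}
Tree: B1–B2, B1–B3, B2–B4, B1–B5
The largest bag has 5 vertices, giving width 4; this decomposition certifies tw(G) ≤ 4. For the lower bound, the 5 vertices {1, 2, 5, 6, 8} are pairwise adjacent, and any tree decomposition puts a clique entirely inside one bag — forcing width ≥ 4. Hence tw(G) = 4 exactly.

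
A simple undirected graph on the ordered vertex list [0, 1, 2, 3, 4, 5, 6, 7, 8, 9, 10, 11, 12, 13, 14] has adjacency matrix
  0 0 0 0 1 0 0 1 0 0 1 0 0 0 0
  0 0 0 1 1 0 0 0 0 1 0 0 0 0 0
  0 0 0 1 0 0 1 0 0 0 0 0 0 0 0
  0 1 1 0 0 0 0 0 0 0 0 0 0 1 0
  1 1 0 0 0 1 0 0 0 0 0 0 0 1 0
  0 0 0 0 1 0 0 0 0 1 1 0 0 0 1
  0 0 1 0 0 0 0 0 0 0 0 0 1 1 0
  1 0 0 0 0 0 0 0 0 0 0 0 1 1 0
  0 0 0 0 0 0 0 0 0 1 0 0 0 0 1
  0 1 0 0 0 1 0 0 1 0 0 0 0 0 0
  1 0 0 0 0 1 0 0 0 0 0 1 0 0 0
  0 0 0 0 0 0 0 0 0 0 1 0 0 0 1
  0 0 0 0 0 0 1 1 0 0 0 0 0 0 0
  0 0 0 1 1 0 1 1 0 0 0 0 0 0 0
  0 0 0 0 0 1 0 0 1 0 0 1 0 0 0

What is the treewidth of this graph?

A width-3 tree decomposition is:
Bags: B1 = {2, 6, 7, 12}  B2 = {2, 6, 7, 13}  B3 = {2, 3, 7, 13}  B4 = {0, 3, 7, 13}  B5 = {0, 3, 4, 13}  B6 = {0, 1, 3, 4}  B7 = {0, 1, 4, 10}  B8 = {1, 4, 5, 10}  B9 = {1, 5, 9, 10}  B10 = {5, 9, 10, 11}  B11 = {5, 9, 11, 14}  B12 = {8, 9, 11, 14}
Tree: B1–B2, B2–B3, B3–B4, B4–B5, B5–B6, B6–B7, B7–B8, B8–B9, B9–B10, B10–B11, B11–B12
Each bag holds 4 vertices, so the decomposition has width 3, which upper-bounds the treewidth. For the lower bound: the 4 vertex sets {2,6,12}, {7}, {13}, {0,1,3,4} are disjoint, each induces a connected subgraph, and every pair is joined by at least one edge of G. Contracting each set to a single vertex therefore yields K_{4} as a minor, and since treewidth is minor-monotone, tw(G) ≥ tw(K_{4}) = 3. Hence tw(G) = 3 exactly.

3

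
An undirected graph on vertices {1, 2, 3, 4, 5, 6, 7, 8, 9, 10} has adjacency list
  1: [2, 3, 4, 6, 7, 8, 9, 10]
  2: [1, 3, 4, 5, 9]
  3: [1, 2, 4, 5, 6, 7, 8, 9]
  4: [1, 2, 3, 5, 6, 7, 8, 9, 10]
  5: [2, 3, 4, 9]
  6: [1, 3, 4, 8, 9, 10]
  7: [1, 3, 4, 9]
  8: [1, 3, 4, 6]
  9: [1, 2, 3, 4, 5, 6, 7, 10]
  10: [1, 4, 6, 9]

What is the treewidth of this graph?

A width-4 tree decomposition is:
Bags: B1 = {1, 3, 4, 6, 9}  B2 = {1, 2, 3, 4, 9}  B3 = {1, 3, 4, 6, 8}  B4 = {2, 3, 4, 5, 9}  B5 = {1, 4, 6, 9, 10}  B6 = {1, 3, 4, 7, 9}
Tree: B1–B2, B1–B3, B2–B4, B1–B5, B2–B6
Every bag has size at most 5, so the width is 5 − 1 = 4 and tw(G) ≤ 4. Conversely, {1, 4, 6, 9, 10} is a clique of size 5, and the vertices of any clique must share a bag in every tree decomposition; so some bag has ≥ 5 vertices and tw(G) ≥ 4. Therefore the treewidth is 4.

4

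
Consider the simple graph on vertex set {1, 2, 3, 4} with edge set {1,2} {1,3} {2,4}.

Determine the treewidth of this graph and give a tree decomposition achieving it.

Treewidth 1.
One optimal decomposition is:
Bags: B1 = {1, 2}  B2 = {1, 3}  B3 = {2, 4}
Tree: B1–B2, B1–B3

Each bag holds 2 vertices, so the decomposition has width 1, which upper-bounds the treewidth. G has an edge, so its treewidth is at least 1. Therefore the treewidth is 1.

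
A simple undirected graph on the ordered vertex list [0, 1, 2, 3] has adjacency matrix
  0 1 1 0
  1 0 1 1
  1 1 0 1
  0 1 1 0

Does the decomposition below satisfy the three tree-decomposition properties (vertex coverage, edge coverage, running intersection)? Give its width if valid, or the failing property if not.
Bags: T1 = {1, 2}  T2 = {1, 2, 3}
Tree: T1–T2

No — vertex 0 appears in no bag.

A tree decomposition must satisfy three properties: every vertex lies in some bag; for every edge, both endpoints lie together in some bag; and for every vertex, the bags containing it form a connected subtree. Here vertex 0 appears in no bag, so the decomposition is invalid.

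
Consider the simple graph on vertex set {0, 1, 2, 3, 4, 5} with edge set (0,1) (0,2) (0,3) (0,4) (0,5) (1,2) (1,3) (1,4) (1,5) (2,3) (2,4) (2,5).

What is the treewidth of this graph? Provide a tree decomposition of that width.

Each bag holds 4 vertices, so the decomposition has width 3, which upper-bounds the treewidth. For the lower bound, the 4 vertices {0, 1, 2, 3} are pairwise adjacent, and any tree decomposition puts a clique entirely inside one bag — forcing width ≥ 3. Hence tw(G) = 3 exactly.

Treewidth 3.
One optimal decomposition is:
Bags: B1 = {0, 1, 2, 4}  B2 = {0, 1, 2, 5}  B3 = {0, 1, 2, 3}
Tree: B1–B2, B2–B3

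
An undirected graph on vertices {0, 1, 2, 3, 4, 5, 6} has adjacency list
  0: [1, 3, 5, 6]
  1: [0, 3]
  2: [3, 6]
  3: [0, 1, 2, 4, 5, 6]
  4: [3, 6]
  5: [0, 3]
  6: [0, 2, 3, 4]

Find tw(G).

2

A width-2 tree decomposition is:
Bags: B1 = {0, 3, 6}  B2 = {0, 3, 5}  B3 = {2, 3, 6}  B4 = {0, 1, 3}  B5 = {3, 4, 6}
Tree: B1–B2, B1–B3, B2–B4, B3–B5
The largest bag has 3 vertices, giving width 2; this decomposition certifies tw(G) ≤ 2. On the other hand G contains the 3-clique {0, 1, 3}. A clique must lie in a single bag of any decomposition, so no decomposition can have width below 2. Hence tw(G) = 2 exactly.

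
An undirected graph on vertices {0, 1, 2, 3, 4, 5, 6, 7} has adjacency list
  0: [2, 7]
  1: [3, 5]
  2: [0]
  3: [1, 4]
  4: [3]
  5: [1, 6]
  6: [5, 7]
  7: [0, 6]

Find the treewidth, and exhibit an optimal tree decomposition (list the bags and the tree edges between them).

The largest bag has 2 vertices, giving width 1; this decomposition certifies tw(G) ≤ 1. Since G has at least one edge (e.g. 4–3), it is not an edgeless graph, so tw(G) ≥ 1. The upper and lower bounds meet at 1, so that is the treewidth.

Treewidth 1.
One such decomposition:
Bags: B1 = {3, 4}  B2 = {1, 3}  B3 = {1, 5}  B4 = {5, 6}  B5 = {6, 7}  B6 = {0, 7}  B7 = {0, 2}
Tree: B1–B2, B2–B3, B3–B4, B4–B5, B5–B6, B6–B7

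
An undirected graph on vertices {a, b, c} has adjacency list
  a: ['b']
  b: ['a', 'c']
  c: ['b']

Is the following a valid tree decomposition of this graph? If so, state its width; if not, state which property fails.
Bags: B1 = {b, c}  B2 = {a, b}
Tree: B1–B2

Yes; width 1.

Vertex coverage: the bags together contain {a, b, c}, the full vertex set. Edge coverage: each edge of G has both endpoints in at least one bag. Running intersection: for every vertex, the bags containing it form a connected subtree. All three properties hold, so this is a valid tree decomposition of width max|bag| − 1 = 1, and hence tw(G) ≤ 1.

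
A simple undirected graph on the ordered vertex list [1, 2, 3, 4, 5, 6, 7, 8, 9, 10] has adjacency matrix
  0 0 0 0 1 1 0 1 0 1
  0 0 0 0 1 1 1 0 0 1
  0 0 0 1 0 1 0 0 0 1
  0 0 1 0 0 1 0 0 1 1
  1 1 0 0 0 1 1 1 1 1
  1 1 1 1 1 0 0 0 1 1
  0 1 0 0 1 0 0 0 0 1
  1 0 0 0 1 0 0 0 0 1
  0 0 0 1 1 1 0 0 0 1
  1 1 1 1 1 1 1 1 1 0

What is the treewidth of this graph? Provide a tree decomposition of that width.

Each bag holds 4 vertices, so the decomposition has width 3, which upper-bounds the treewidth. For the lower bound, the 4 vertices {3, 4, 6, 10} are pairwise adjacent, and any tree decomposition puts a clique entirely inside one bag — forcing width ≥ 3. The upper and lower bounds meet at 3, so that is the treewidth.

Treewidth 3.
One such decomposition:
Bags: B1 = {4, 6, 9, 10}  B2 = {5, 6, 9, 10}  B3 = {1, 5, 6, 10}  B4 = {2, 5, 6, 10}  B5 = {3, 4, 6, 10}  B6 = {1, 5, 8, 10}  B7 = {2, 5, 7, 10}
Tree: B1–B2, B2–B3, B3–B4, B1–B5, B3–B6, B4–B7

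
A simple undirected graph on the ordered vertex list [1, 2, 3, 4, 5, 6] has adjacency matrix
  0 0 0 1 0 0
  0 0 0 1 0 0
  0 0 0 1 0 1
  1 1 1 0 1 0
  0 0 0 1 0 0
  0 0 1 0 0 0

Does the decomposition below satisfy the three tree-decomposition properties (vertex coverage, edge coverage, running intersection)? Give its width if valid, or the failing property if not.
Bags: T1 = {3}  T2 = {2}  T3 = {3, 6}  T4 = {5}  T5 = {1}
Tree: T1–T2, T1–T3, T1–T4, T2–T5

No — vertex 4 appears in no bag.

A tree decomposition must satisfy three properties: every vertex lies in some bag; for every edge, both endpoints lie together in some bag; and for every vertex, the bags containing it form a connected subtree. Here vertex 4 appears in no bag, so the decomposition is invalid.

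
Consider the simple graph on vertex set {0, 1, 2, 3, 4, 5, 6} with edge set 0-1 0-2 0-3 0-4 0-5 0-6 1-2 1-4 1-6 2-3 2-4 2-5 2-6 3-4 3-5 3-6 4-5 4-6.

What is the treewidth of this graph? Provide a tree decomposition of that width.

Each bag holds 5 vertices, so the decomposition has width 4, which upper-bounds the treewidth. On the other hand G contains the 5-clique {0, 1, 2, 4, 6}. A clique must lie in a single bag of any decomposition, so no decomposition can have width below 4. Combining the bounds, tw(G) = 4.

Treewidth 4.
Bags: B1 = {0, 2, 3, 4, 5}  B2 = {0, 2, 3, 4, 6}  B3 = {0, 1, 2, 4, 6}
Tree: B1–B2, B2–B3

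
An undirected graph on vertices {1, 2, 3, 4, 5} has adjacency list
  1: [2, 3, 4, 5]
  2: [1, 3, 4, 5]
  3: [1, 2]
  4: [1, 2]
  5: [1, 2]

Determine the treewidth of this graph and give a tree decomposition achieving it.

Each bag holds 3 vertices, so the decomposition has width 2, which upper-bounds the treewidth. Conversely, {1, 2, 3} is a clique of size 3, and the vertices of any clique must share a bag in every tree decomposition; so some bag has ≥ 3 vertices and tw(G) ≥ 2. Hence tw(G) = 2 exactly.

Treewidth 2.
One such decomposition:
Bags: B1 = {1, 2, 3}  B2 = {1, 2, 4}  B3 = {1, 2, 5}
Tree: B1–B2, B2–B3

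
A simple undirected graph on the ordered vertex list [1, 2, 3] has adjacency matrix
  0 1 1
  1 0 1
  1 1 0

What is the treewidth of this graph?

A width-2 tree decomposition is:
Bags: B1 = {1, 2, 3}
Tree: (single bag)
A single bag containing all 3 vertices is trivially a valid decomposition of width 2. Conversely, {1, 2, 3} is a clique of size 3, and the vertices of any clique must share a bag in every tree decomposition; so some bag has ≥ 3 vertices and tw(G) ≥ 2. Hence tw(G) = 2 exactly.

2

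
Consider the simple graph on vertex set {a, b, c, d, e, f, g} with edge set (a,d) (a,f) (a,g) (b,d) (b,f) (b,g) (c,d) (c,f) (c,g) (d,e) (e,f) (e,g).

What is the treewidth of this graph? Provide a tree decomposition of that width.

Each bag holds 4 vertices, so the decomposition has width 3, which upper-bounds the treewidth. For the lower bound: the 4 vertex sets {c,d}, {b,f}, {g}, {e} are disjoint, each induces a connected subgraph, and every pair is joined by at least one edge of G. Contracting each set to a single vertex therefore yields K_{4} as a minor, and since treewidth is minor-monotone, tw(G) ≥ tw(K_{4}) = 3. Hence tw(G) = 3 exactly.

Treewidth 3.
One such decomposition:
Bags: B1 = {c, d, f, g}  B2 = {b, d, f, g}  B3 = {d, e, f, g}  B4 = {a, d, f, g}
Tree: B1–B2, B2–B3, B3–B4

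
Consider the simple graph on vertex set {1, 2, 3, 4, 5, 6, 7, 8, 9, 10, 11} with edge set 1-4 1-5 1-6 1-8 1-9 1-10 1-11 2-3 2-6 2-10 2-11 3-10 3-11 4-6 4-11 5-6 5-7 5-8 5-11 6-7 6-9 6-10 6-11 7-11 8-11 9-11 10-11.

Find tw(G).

A width-3 tree decomposition is:
Bags: B1 = {1, 4, 6, 11}  B2 = {1, 5, 6, 11}  B3 = {1, 6, 10, 11}  B4 = {1, 5, 8, 11}  B5 = {2, 6, 10, 11}  B6 = {2, 3, 10, 11}  B7 = {1, 6, 9, 11}  B8 = {5, 6, 7, 11}
Tree: B1–B2, B2–B3, B2–B4, B3–B5, B5–B6, B3–B7, B2–B8
Each bag holds 4 vertices, so the decomposition has width 3, which upper-bounds the treewidth. Conversely, {1, 5, 8, 11} is a clique of size 4, and the vertices of any clique must share a bag in every tree decomposition; so some bag has ≥ 4 vertices and tw(G) ≥ 3. Combining the bounds, tw(G) = 3.

3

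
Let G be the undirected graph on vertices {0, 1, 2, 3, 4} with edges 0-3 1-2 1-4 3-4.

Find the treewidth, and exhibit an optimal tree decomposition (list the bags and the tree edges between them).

The largest bag has 2 vertices, giving width 1; this decomposition certifies tw(G) ≤ 1. Since G has at least one edge (e.g. 2–1), it is not an edgeless graph, so tw(G) ≥ 1. Therefore the treewidth is 1.

Treewidth 1.
One optimal decomposition is:
Bags: B1 = {1, 2}  B2 = {1, 4}  B3 = {3, 4}  B4 = {0, 3}
Tree: B1–B2, B2–B3, B3–B4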